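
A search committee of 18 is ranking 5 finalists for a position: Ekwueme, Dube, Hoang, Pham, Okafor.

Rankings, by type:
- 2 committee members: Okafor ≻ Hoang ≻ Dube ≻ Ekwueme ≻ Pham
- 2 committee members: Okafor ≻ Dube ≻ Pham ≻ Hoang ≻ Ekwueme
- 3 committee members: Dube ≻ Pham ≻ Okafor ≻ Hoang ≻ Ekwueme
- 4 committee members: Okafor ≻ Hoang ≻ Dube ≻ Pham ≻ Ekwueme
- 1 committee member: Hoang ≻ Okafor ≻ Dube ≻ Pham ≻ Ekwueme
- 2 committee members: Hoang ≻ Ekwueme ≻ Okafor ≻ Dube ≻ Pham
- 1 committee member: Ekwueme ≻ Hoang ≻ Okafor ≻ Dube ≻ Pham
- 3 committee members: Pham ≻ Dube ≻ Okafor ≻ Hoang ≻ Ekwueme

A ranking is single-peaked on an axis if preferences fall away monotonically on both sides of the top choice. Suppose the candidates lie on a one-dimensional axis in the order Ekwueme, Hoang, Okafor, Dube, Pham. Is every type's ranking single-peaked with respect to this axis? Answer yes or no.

Axis positions: Ekwueme=1, Hoang=2, Okafor=3, Dube=4, Pham=5.
Type 1 (peak Okafor at position 3): ranking walks positions 3-2-4-1-5, expanding outward from the peak — single-peaked.
Type 2 (peak Okafor at position 3): ranking walks positions 3-4-5-2-1, expanding outward from the peak — single-peaked.
Type 3 (peak Dube at position 4): ranking walks positions 4-5-3-2-1, expanding outward from the peak — single-peaked.
Type 4 (peak Okafor at position 3): ranking walks positions 3-2-4-5-1, expanding outward from the peak — single-peaked.
Type 5 (peak Hoang at position 2): ranking walks positions 2-3-4-5-1, expanding outward from the peak — single-peaked.
Type 6 (peak Hoang at position 2): ranking walks positions 2-1-3-4-5, expanding outward from the peak — single-peaked.
Type 7 (peak Ekwueme at position 1): ranking walks positions 1-2-3-4-5, expanding outward from the peak — single-peaked.
Type 8 (peak Pham at position 5): ranking walks positions 5-4-3-2-1, expanding outward from the peak — single-peaked.
Every ranking is single-peaked on this axis.

yes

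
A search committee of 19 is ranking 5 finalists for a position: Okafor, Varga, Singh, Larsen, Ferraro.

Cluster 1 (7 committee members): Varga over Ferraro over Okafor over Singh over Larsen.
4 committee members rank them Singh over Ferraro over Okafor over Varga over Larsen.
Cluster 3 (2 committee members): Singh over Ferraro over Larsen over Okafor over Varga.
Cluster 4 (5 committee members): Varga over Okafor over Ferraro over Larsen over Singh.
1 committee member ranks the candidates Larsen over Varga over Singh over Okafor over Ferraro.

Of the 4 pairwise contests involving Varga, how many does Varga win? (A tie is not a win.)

Varga against each rival (19 committee members):
Varga vs Okafor: 13 to 6, Varga.
Varga vs Singh: Varga wins 13–6.
Varga vs Larsen: Varga wins 16–3.
Varga vs Ferraro: Varga preferred on 7+5+1 = 13 ballots; Varga wins 13–6.
Varga beats Okafor, Singh, Larsen, Ferraro — 4 pairwise wins.

4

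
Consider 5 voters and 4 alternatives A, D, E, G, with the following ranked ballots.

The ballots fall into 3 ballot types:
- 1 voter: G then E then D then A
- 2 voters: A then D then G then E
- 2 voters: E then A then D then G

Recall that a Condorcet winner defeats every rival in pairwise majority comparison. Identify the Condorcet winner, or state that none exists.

none

Check each pair by majority over 5 ballots:
A vs D: A wins 4–1.
A vs E: E wins 3–2.
A–G: A 4–1.
D vs E: E wins 3–2.
D–G: D 4–1.
E vs G: G, 3–2.
No alternative is unbeaten: A loses to E; D loses to A; E loses to G; G loses to A. In particular A beats G beats E beats A is a majority cycle — no Condorcet winner exists.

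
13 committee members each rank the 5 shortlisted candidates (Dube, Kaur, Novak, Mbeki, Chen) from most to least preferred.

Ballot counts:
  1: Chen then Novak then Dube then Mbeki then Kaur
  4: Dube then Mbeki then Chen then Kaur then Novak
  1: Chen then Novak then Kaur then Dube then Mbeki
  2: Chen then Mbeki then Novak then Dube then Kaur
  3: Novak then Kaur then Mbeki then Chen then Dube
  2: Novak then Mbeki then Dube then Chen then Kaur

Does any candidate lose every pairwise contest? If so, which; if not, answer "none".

Kaur

Head-to-head results (13 committee members):
Dube vs Kaur: Dube preferred on 1+4+2+2 = 9 ballots; Dube wins 9–4.
Dube vs Novak: 4 to 9, Novak.
Dube vs Mbeki: 1+4+1 = 6 for Dube, 7 for Mbeki — Mbeki by 7–6.
Dube–Chen: Chen 7–6.
Kaur vs Novak: 4 for Kaur, 9 for Novak — Novak by 9–4.
Kaur–Mbeki: Mbeki 9–4.
Kaur vs Chen: Kaur is ranked higher on 3 ballots, Chen on 10. Chen wins 10–3.
Novak vs Mbeki: Novak wins 7–6.
Novak vs Chen: Chen, 8–5.
Mbeki vs Chen: Mbeki wins 9–4.
Kaur is beaten in every head-to-head and is the Condorcet loser.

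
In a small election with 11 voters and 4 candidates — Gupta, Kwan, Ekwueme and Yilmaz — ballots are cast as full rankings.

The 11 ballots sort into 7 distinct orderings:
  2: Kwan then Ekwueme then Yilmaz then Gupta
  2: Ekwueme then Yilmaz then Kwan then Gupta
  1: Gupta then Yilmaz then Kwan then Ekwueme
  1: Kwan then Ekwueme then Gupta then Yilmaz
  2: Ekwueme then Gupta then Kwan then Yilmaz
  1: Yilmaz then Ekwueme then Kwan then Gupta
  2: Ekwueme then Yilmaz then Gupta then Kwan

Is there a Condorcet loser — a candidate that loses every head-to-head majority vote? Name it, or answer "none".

Head-to-head results (11 voters):
Gupta vs Kwan: Kwan wins 6–5.
Gupta vs Ekwueme: Gupta is ranked higher on 1 ballot, Ekwueme on 10. Ekwueme wins 10–1.
Gupta–Yilmaz: Yilmaz 7–4.
Kwan vs Ekwueme: Kwan is ranked higher on 2+1+1 = 4 ballots, Ekwueme on 7. Ekwueme wins 7–4.
Kwan vs Yilmaz: Yilmaz wins 6–5.
Ekwueme vs Yilmaz: Ekwueme, 9–2.
Gupta is beaten in every head-to-head and is the Condorcet loser.

Gupta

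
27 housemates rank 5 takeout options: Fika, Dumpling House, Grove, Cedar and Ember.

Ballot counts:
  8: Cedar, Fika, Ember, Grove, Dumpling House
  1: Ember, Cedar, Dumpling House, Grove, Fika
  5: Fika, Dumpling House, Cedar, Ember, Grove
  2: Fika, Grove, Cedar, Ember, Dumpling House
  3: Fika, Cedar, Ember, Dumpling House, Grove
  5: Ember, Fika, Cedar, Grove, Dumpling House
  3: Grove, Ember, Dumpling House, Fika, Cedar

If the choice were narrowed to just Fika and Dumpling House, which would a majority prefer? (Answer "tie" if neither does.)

Ballots ranking Fika above Dumpling House: 8 + 5 + 2 + 3 + 5 = 23.
Ballots ranking Dumpling House above Fika: 27 − 23 = 4.
Fika wins the head-to-head 23–4.

Fika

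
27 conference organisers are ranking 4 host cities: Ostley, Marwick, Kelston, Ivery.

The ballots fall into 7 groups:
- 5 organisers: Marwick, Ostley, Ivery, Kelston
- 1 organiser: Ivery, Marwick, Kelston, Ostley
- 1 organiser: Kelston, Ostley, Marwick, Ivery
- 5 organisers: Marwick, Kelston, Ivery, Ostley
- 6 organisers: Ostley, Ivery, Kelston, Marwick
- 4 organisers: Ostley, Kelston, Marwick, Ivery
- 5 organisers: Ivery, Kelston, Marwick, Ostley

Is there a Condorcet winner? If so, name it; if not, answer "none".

none

Pairwise majorities:
Ostley vs Marwick: 1+6+4 = 11 for Ostley, 16 for Marwick — Marwick by 16–11.
Ostley vs Kelston: 5+6+4 = 15 for Ostley, 12 for Kelston — Ostley by 15–12.
Ostley vs Ivery: Ostley preferred on 5+1+6+4 = 16 ballots; Ostley wins 16–11.
Marwick vs Kelston: Marwick is ranked higher on 5+1+5 = 11 ballots, Kelston on 16. Kelston wins 16–11.
Marwick vs Ivery: 15 to 12, Marwick.
Kelston vs Ivery: Kelston preferred on 1+5+4 = 10 ballots; Ivery wins 17–10.
Every city loses at least once (Ostley loses to Marwick; Marwick loses to Kelston; Kelston loses to Ostley; Ivery loses to Ostley). The majority relation contains the cycle Ostley → Kelston → Marwick → Ostley, so there is no Condorcet winner.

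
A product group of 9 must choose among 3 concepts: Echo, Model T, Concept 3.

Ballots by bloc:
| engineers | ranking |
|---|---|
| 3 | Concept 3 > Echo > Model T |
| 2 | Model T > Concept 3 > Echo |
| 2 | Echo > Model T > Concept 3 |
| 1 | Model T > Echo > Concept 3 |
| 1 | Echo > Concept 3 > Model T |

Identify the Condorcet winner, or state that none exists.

none

Check each pair by majority over 9 ballots:
Echo vs Model T: Echo is ranked higher on 3+2+1 = 6 ballots, Model T on 3. Echo wins 6–3.
Echo vs Concept 3: Concept 3, 5–4.
Model T vs Concept 3: 2+2+1 = 5 for Model T, 4 for Concept 3 — Model T by 5–4.
Each design drops at least one matchup (Echo loses to Concept 3; Model T loses to Echo; Concept 3 loses to Model T); the cycle Echo > Model T > Concept 3 > Echo rules out a Condorcet winner.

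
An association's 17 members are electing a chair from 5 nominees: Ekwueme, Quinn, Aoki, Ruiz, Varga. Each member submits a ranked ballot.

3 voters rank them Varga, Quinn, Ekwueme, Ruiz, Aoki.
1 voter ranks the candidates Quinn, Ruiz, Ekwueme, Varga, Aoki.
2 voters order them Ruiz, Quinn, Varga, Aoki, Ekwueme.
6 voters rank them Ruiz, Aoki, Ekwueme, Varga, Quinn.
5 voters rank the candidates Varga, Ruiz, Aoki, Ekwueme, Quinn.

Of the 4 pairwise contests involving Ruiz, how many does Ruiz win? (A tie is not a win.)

4

Ruiz against each rival (17 voters):
Ruiz vs Ekwueme: Ruiz, 14–3.
Ruiz vs Quinn: 2+6+5 = 13 for Ruiz, 4 for Quinn — Ruiz by 13–4.
Ruiz vs Aoki: Ruiz preferred on 3+1+2+6+5 = 17 ballots; Ruiz wins 17–0.
Ruiz vs Varga: Ruiz is ranked higher on 1+2+6 = 9 ballots, Varga on 8. Ruiz wins 9–8.
Ruiz beats Ekwueme, Quinn, Aoki, Varga — 4 pairwise wins.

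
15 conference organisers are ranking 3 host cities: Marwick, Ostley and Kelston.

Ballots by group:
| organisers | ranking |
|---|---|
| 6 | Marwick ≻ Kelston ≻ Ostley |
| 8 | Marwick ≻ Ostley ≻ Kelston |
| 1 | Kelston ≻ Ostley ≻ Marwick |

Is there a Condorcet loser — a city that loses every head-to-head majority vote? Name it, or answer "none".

Pairwise majorities:
Marwick vs Ostley: Marwick wins 14–1.
Marwick vs Kelston: 6+8 = 14 for Marwick, 1 for Kelston — Marwick by 14–1.
Ostley–Kelston: Ostley 8–7.
Kelston is beaten in every head-to-head and is the Condorcet loser.

Kelston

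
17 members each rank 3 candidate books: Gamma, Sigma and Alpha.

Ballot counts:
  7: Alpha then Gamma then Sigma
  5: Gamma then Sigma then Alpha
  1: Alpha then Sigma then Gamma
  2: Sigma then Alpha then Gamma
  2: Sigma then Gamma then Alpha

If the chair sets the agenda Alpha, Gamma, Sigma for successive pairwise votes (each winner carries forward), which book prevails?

Sigma

Round 1: Alpha vs Gamma — 10–7, Alpha advances.
Round 2: Alpha vs Sigma — 8–9, Sigma advances.
Sigma survives the agenda.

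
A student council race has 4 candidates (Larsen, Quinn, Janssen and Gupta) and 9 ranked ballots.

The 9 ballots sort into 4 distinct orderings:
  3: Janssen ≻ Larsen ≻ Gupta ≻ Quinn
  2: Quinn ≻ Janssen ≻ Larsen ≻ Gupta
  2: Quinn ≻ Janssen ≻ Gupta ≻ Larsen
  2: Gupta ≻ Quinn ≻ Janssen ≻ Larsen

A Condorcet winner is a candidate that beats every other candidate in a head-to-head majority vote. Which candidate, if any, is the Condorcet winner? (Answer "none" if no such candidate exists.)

none

Head-to-head results (9 voters):
Larsen vs Quinn: Larsen preferred on 3 ballots; Quinn wins 6–3.
Larsen vs Janssen: 0 to 9, Janssen.
Larsen vs Gupta: Larsen is ranked higher on 3+2 = 5 ballots, Gupta on 4. Larsen wins 5–4.
Quinn vs Janssen: 2+2+2 = 6 for Quinn, 3 for Janssen — Quinn by 6–3.
Quinn vs Gupta: Quinn is ranked higher on 2+2 = 4 ballots, Gupta on 5. Gupta wins 5–4.
Janssen vs Gupta: Janssen is ranked higher on 3+2+2 = 7 ballots, Gupta on 2. Janssen wins 7–2.
No candidate is unbeaten: Larsen loses to Quinn; Quinn loses to Gupta; Janssen loses to Quinn; Gupta loses to Larsen. In particular Larsen > Gupta > Quinn > Larsen is a majority cycle — no Condorcet winner exists.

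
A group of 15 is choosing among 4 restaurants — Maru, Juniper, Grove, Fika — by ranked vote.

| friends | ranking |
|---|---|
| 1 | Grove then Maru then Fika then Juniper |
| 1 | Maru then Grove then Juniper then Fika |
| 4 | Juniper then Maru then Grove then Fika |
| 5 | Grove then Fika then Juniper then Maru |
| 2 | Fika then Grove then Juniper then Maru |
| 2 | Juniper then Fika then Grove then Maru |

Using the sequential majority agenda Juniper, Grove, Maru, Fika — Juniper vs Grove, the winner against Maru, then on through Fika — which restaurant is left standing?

Round 1: Juniper vs Grove — 6–9, Grove advances.
Round 2: Grove vs Maru — 10–5, Grove advances.
Round 3: Grove vs Fika — 11–4, Grove advances.
The agenda winner is Grove.

Grove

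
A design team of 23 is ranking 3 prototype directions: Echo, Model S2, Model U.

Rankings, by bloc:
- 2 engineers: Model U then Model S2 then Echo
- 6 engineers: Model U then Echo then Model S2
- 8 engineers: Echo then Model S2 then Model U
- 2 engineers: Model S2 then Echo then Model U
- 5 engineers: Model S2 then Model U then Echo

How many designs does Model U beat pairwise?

1

Model U against each rival (23 engineers):
Model U vs Echo: 13 to 10, Model U.
Model U vs Model S2: 8 to 15, Model S2.
Model U beats Echo; loses to Model S2 — 1 pairwise win.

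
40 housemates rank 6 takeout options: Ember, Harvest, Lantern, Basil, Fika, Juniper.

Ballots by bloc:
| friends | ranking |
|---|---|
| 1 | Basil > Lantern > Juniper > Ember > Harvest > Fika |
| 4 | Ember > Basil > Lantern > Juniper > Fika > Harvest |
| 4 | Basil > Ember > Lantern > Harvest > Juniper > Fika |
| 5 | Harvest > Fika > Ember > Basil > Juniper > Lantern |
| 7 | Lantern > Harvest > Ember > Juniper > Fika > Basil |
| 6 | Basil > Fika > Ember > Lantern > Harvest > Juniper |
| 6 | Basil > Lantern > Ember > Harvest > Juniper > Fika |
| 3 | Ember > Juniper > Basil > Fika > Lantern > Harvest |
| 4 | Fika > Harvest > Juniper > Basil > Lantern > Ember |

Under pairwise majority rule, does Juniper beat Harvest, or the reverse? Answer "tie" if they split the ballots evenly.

Harvest

Ballots ranking Juniper above Harvest: 1 + 4 + 3 = 8.
Ballots ranking Harvest above Juniper: 40 − 8 = 32.
Harvest wins the head-to-head 32–8.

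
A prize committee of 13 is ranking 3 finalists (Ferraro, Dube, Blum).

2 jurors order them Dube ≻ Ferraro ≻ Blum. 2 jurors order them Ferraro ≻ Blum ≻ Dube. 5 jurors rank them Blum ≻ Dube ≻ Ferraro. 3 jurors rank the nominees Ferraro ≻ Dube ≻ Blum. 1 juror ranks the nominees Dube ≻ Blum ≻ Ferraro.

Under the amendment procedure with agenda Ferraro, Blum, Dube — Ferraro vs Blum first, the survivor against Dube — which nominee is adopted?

Round 1: Ferraro vs Blum — 7–6, Ferraro advances.
Round 2: Ferraro vs Dube — 5–8, Dube advances.
The agenda winner is Dube.

Dube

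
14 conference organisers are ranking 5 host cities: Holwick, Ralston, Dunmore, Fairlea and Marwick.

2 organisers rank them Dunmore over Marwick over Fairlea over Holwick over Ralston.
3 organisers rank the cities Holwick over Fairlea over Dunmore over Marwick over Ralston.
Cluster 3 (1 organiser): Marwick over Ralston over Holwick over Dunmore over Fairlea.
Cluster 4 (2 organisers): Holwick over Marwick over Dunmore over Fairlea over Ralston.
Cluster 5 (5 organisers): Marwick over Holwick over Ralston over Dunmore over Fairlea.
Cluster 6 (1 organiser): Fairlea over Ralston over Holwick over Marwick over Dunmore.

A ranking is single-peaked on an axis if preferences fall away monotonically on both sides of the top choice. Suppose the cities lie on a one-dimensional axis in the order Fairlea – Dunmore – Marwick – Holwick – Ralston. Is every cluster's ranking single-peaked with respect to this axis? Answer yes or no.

Axis positions: Fairlea=1, Dunmore=2, Marwick=3, Holwick=4, Ralston=5.
Cluster 1 (peak Dunmore at position 2): ranking walks positions 2-3-1-4-5, expanding outward from the peak — single-peaked.
Cluster 2: ranking walks positions 4-1-2-3-5; Fairlea is ranked above Marwick even though Marwick lies between Fairlea and the peak Holwick on the axis — preferences dip and rise again. Not single-peaked.
Cluster 3: ranking walks positions 3-5-4-2-1; Ralston is ranked above Holwick even though Holwick lies between Ralston and the peak Marwick on the axis — preferences dip and rise again. Not single-peaked.
Cluster 4 (peak Holwick at position 4): ranking walks positions 4-3-2-1-5, expanding outward from the peak — single-peaked.
Cluster 5 (peak Marwick at position 3): ranking walks positions 3-4-5-2-1, expanding outward from the peak — single-peaked.
Cluster 6: ranking walks positions 1-5-4-3-2; Ralston is ranked above Dunmore even though Dunmore lies between Ralston and the peak Fairlea on the axis — preferences dip and rise again. Not single-peaked.
Cluster 2 violates single-peakedness, so the profile is not single-peaked on this axis.

no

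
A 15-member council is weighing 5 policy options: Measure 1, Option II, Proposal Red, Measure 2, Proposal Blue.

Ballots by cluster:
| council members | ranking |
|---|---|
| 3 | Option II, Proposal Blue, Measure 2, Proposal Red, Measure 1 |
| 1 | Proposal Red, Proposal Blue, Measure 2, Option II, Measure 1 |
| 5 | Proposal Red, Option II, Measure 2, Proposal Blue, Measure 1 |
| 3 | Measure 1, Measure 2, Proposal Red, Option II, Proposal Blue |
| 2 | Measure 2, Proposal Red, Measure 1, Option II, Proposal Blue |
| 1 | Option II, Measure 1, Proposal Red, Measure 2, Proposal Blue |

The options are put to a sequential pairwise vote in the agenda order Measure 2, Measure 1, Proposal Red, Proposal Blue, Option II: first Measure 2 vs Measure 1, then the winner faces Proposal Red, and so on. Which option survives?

Option II

Round 1: Measure 2 vs Measure 1 — 11–4, Measure 2 advances.
Round 2: Measure 2 vs Proposal Red — 8–7, Measure 2 advances.
Round 3: Measure 2 vs Proposal Blue — 11–4, Measure 2 advances.
Round 4: Measure 2 vs Option II — 6–9, Option II advances.
Option II survives the agenda.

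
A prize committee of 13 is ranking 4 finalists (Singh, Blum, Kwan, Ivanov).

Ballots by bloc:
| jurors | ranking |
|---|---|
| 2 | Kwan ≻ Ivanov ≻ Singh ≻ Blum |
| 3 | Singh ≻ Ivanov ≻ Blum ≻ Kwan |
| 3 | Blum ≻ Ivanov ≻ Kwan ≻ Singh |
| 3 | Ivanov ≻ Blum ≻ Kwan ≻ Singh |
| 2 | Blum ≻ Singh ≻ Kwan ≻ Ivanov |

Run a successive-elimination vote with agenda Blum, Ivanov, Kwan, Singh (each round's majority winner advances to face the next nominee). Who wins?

Ivanov

Round 1: Blum vs Ivanov — 5–8, Ivanov advances.
Round 2: Ivanov vs Kwan — 9–4, Ivanov advances.
Round 3: Ivanov vs Singh — 8–5, Ivanov advances.
Ivanov survives the agenda.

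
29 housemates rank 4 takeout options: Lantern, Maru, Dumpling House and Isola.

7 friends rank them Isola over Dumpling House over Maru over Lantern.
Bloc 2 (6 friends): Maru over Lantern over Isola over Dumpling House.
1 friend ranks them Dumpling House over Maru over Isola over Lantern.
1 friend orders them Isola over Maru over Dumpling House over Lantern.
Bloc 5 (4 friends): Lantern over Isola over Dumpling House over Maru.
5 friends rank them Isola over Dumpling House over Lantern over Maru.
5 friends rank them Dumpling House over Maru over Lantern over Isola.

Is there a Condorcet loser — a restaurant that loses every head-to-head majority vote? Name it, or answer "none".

Pairwise majorities:
Lantern vs Maru: Maru, 20–9.
Lantern–Dumpling House: Dumpling House 19–10.
Lantern–Isola: Lantern 15–14.
Maru–Dumpling House: Dumpling House 22–7.
Maru vs Isola: Isola, 17–12.
Dumpling House vs Isola: 1+5 = 6 for Dumpling House, 23 for Isola — Isola by 23–6.
No restaurant is winless: Lantern beats Isola; Maru beats Lantern; Dumpling House beats Lantern; Isola beats Maru. There is no Condorcet loser.

none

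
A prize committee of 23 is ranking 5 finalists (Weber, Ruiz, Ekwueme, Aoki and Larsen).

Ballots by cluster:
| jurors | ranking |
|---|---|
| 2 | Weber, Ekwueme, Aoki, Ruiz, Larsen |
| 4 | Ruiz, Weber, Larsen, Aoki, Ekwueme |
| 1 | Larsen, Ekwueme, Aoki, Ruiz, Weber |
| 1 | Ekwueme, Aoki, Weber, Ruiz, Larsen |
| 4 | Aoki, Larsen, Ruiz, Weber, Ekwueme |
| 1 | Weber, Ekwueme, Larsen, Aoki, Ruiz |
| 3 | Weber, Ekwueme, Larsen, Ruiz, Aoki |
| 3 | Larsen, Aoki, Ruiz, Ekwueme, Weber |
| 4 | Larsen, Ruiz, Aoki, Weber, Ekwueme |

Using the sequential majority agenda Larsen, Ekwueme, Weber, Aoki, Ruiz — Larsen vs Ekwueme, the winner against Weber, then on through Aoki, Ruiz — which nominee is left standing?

Round 1: Larsen vs Ekwueme — 16–7, Larsen advances.
Round 2: Larsen vs Weber — 12–11, Larsen advances.
Round 3: Larsen vs Aoki — 16–7, Larsen advances.
Round 4: Larsen vs Ruiz — 16–7, Larsen advances.
Larsen survives the agenda.

Larsen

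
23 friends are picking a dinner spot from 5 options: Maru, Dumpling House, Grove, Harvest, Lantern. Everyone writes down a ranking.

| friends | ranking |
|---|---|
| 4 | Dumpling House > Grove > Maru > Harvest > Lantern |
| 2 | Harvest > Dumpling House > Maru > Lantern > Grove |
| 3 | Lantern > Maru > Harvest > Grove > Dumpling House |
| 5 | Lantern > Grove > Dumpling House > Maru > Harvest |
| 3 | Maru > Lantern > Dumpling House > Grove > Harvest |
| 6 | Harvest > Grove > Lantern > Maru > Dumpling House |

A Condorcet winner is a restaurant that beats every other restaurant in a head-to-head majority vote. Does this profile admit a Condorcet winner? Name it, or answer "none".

Pairwise majorities:
Maru vs Dumpling House: Maru is ranked higher on 3+3+6 = 12 ballots, Dumpling House on 11. Maru wins 12–11.
Maru vs Grove: 2+3+3 = 8 for Maru, 15 for Grove — Grove by 15–8.
Maru vs Harvest: Maru is ranked higher on 4+3+5+3 = 15 ballots, Harvest on 8. Maru wins 15–8.
Maru vs Lantern: 4+2+3 = 9 for Maru, 14 for Lantern — Lantern by 14–9.
Dumpling House vs Grove: 9 to 14, Grove.
Dumpling House vs Harvest: 12 to 11, Dumpling House.
Dumpling House vs Lantern: Dumpling House is ranked higher on 4+2 = 6 ballots, Lantern on 17. Lantern wins 17–6.
Grove vs Harvest: Grove preferred on 4+5+3 = 12 ballots; Grove wins 12–11.
Grove vs Lantern: Grove is ranked higher on 4+6 = 10 ballots, Lantern on 13. Lantern wins 13–10.
Harvest vs Lantern: Harvest preferred on 4+2+6 = 12 ballots; Harvest wins 12–11.
Each restaurant drops at least one matchup (Maru loses to Grove; Dumpling House loses to Maru; Grove loses to Lantern; Harvest loses to Maru; Lantern loses to Harvest); the cycle Maru beats Harvest beats Lantern beats Maru rules out a Condorcet winner.

none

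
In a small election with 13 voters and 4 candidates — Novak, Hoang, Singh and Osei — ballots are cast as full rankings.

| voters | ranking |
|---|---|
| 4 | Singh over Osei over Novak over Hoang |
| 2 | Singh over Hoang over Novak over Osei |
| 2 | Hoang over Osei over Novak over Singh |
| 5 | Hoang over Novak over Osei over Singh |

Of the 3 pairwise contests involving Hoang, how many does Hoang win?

3

Hoang against each rival (13 voters):
Hoang vs Novak: Hoang, 9–4.
Hoang vs Singh: Hoang is ranked higher on 2+5 = 7 ballots, Singh on 6. Hoang wins 7–6.
Hoang vs Osei: Hoang, 9–4.
Hoang beats Novak, Singh, Osei — 3 pairwise wins.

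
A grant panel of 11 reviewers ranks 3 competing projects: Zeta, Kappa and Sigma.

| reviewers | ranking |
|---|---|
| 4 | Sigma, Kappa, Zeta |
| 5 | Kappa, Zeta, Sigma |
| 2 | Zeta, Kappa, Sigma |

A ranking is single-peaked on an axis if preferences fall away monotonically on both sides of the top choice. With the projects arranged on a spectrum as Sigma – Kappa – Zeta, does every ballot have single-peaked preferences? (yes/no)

yes

Axis positions: Sigma=1, Kappa=2, Zeta=3.
Type 1 (peak Sigma at position 1): ranking walks positions 1-2-3, expanding outward from the peak — single-peaked.
Type 2 (peak Kappa at position 2): ranking walks positions 2-3-1, expanding outward from the peak — single-peaked.
Type 3 (peak Zeta at position 3): ranking walks positions 3-2-1, expanding outward from the peak — single-peaked.
Every ranking is single-peaked on this axis.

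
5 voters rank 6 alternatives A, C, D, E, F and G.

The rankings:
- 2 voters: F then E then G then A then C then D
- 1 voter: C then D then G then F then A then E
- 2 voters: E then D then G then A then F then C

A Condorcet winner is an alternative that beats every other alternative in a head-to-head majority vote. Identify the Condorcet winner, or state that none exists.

Head-to-head results (5 voters):
A vs C: A, 4–1.
A vs D: D wins 3–2.
A vs E: E wins 4–1.
A–F: F 3–2.
A–G: G 5–0.
C vs D: C, 3–2.
C–E: E 4–1.
C–F: F 4–1.
C vs G: G wins 4–1.
D vs E: E, 4–1.
D vs F: D, 3–2.
D vs G: D, 3–2.
E vs F: F wins 3–2.
E–G: E 4–1.
F–G: G 3–2.
No alternative is unbeaten: A loses to D; C loses to A; D loses to C; E loses to F; F loses to D; G loses to D. In particular A > C > D > A is a majority cycle — no Condorcet winner exists.

none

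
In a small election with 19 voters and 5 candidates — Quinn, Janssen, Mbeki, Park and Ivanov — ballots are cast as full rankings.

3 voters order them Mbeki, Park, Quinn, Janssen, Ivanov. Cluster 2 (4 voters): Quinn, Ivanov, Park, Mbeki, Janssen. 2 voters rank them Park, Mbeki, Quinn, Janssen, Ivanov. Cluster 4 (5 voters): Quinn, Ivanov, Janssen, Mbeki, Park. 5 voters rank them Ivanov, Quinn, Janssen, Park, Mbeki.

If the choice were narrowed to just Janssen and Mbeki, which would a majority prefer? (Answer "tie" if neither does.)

Janssen

Ballots ranking Janssen above Mbeki: 5 + 5 = 10.
Ballots ranking Mbeki above Janssen: 19 − 10 = 9.
Janssen wins the head-to-head 10–9.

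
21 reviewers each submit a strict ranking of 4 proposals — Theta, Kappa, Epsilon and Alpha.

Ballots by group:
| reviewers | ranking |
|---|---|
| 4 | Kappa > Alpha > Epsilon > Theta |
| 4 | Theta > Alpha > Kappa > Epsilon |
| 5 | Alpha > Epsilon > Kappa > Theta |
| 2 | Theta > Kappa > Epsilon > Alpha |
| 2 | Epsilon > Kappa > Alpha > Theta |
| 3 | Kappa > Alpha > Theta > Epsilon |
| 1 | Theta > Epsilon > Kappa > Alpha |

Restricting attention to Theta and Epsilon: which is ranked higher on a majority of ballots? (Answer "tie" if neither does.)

Ballots ranking Theta above Epsilon: 4 + 2 + 3 + 1 = 10.
Ballots ranking Epsilon above Theta: 21 − 10 = 11.
Epsilon wins the head-to-head 11–10.

Epsilon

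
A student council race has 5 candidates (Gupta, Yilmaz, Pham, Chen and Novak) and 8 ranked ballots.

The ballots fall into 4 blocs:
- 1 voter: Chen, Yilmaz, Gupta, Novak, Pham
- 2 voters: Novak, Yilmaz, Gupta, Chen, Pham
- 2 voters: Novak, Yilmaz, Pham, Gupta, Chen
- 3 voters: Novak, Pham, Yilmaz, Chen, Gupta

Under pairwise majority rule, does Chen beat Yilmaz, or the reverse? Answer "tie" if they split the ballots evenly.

Yilmaz

Ballots ranking Chen above Yilmaz: 1.
Ballots ranking Yilmaz above Chen: 8 − 1 = 7.
Yilmaz wins the head-to-head 7–1.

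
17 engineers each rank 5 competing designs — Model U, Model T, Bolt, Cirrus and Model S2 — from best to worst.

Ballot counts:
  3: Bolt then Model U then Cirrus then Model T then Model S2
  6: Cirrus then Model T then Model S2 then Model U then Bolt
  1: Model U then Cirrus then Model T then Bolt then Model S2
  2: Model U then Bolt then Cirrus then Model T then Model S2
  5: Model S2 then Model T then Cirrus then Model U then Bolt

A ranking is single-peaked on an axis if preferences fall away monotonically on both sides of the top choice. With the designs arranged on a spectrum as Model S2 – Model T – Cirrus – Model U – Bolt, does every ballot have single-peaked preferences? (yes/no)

Axis positions: Model S2=1, Model T=2, Cirrus=3, Model U=4, Bolt=5.
Bloc 1 (peak Bolt at position 5): ranking walks positions 5-4-3-2-1, expanding outward from the peak — single-peaked.
Bloc 2 (peak Cirrus at position 3): ranking walks positions 3-2-1-4-5, expanding outward from the peak — single-peaked.
Bloc 3 (peak Model U at position 4): ranking walks positions 4-3-2-5-1, expanding outward from the peak — single-peaked.
Bloc 4 (peak Model U at position 4): ranking walks positions 4-5-3-2-1, expanding outward from the peak — single-peaked.
Bloc 5 (peak Model S2 at position 1): ranking walks positions 1-2-3-4-5, expanding outward from the peak — single-peaked.
Every ranking is single-peaked on this axis.

yes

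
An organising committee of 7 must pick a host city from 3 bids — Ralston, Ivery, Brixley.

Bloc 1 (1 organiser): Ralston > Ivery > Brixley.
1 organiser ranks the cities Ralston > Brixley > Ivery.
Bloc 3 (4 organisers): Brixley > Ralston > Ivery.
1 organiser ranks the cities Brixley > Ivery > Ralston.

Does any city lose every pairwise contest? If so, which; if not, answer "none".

Head-to-head results (7 organisers):
Ralston vs Ivery: 1+1+4 = 6 for Ralston, 1 for Ivery — Ralston by 6–1.
Ralston vs Brixley: Ralston is ranked higher on 1+1 = 2 ballots, Brixley on 5. Brixley wins 5–2.
Ivery vs Brixley: Brixley wins 6–1.
Only Ivery has no wins; Ivery is the Condorcet loser.

Ivery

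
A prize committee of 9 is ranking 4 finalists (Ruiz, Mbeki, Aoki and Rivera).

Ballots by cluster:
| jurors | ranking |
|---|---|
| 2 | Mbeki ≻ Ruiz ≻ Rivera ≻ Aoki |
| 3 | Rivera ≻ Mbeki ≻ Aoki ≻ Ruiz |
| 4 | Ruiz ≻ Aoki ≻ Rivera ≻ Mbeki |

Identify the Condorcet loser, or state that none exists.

Aoki

Pairwise majorities:
Ruiz vs Mbeki: Mbeki, 5–4.
Ruiz vs Aoki: Ruiz wins 6–3.
Ruiz–Rivera: Ruiz 6–3.
Mbeki vs Aoki: Mbeki preferred on 2+3 = 5 ballots; Mbeki wins 5–4.
Mbeki vs Rivera: Mbeki preferred on 2 ballots; Rivera wins 7–2.
Aoki vs Rivera: Aoki preferred on 4 ballots; Rivera wins 5–4.
Aoki loses to every other nominee — it is the Condorcet loser.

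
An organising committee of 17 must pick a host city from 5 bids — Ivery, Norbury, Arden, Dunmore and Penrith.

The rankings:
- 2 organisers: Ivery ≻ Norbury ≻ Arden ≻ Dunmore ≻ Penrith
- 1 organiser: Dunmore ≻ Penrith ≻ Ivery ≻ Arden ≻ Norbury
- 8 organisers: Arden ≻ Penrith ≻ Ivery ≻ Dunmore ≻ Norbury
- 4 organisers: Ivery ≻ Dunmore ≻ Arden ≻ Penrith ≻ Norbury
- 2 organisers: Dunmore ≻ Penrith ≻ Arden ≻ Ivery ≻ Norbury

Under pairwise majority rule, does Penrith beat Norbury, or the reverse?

Ballots ranking Penrith above Norbury: 1 + 8 + 4 + 2 = 15.
Ballots ranking Norbury above Penrith: 17 − 15 = 2.
Penrith wins the head-to-head 15–2.

Penrith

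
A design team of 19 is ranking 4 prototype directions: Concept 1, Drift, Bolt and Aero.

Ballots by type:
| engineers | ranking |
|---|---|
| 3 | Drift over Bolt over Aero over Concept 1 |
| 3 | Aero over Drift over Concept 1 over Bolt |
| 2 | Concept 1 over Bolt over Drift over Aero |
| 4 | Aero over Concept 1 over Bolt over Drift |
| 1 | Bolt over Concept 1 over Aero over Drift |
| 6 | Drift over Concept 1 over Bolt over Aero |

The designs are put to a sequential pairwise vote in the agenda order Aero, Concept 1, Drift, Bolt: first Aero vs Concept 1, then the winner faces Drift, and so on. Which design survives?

Round 1: Aero vs Concept 1 — 10–9, Aero advances.
Round 2: Aero vs Drift — 8–11, Drift advances.
Round 3: Drift vs Bolt — 12–7, Drift advances.
Drift survives the agenda.

Drift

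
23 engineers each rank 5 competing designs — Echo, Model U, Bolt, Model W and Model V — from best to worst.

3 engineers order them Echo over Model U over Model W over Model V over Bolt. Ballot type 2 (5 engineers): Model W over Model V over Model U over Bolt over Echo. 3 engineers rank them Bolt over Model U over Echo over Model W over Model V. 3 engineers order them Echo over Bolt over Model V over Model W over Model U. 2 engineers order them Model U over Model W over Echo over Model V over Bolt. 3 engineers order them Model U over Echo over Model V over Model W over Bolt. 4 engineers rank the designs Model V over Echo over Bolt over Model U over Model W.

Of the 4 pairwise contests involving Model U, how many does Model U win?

3

Model U against each rival (23 engineers):
Model U vs Echo: 5+3+2+3 = 13 for Model U, 10 for Echo — Model U by 13–10.
Model U vs Bolt: Model U wins 13–10.
Model U vs Model W: Model U, 15–8.
Model U vs Model V: 3+3+2+3 = 11 for Model U, 12 for Model V — Model V by 12–11.
Model U beats Echo, Bolt, Model W; loses to Model V — 3 pairwise wins.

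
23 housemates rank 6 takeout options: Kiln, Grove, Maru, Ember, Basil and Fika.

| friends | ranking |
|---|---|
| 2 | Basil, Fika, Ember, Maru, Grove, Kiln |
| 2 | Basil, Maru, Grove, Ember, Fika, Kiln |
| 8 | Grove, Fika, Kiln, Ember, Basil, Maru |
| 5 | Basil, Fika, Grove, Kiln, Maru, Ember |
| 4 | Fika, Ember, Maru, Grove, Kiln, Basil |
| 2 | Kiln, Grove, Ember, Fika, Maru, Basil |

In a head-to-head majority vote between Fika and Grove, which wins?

Ballots ranking Fika above Grove: 2 + 5 + 4 = 11.
Ballots ranking Grove above Fika: 23 − 11 = 12.
Grove wins the head-to-head 12–11.

Grove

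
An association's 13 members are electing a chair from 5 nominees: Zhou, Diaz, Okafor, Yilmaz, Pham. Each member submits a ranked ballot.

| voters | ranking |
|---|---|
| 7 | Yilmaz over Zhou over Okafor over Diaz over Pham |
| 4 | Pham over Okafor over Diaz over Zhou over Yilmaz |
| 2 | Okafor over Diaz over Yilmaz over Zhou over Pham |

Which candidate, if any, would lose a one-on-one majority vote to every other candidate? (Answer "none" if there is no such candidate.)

Pairwise majorities:
Zhou vs Diaz: Zhou preferred on 7 ballots; Zhou wins 7–6.
Zhou–Okafor: Zhou 7–6.
Zhou vs Yilmaz: Zhou is ranked higher on 4 ballots, Yilmaz on 9. Yilmaz wins 9–4.
Zhou vs Pham: Zhou preferred on 7+2 = 9 ballots; Zhou wins 9–4.
Diaz vs Okafor: 0 to 13, Okafor.
Diaz vs Yilmaz: 4+2 = 6 for Diaz, 7 for Yilmaz — Yilmaz by 7–6.
Diaz–Pham: Diaz 9–4.
Okafor vs Yilmaz: Okafor is ranked higher on 4+2 = 6 ballots, Yilmaz on 7. Yilmaz wins 7–6.
Okafor vs Pham: 9 to 4, Okafor.
Yilmaz vs Pham: Yilmaz, 9–4.
Pham is beaten in every head-to-head and is the Condorcet loser.

Pham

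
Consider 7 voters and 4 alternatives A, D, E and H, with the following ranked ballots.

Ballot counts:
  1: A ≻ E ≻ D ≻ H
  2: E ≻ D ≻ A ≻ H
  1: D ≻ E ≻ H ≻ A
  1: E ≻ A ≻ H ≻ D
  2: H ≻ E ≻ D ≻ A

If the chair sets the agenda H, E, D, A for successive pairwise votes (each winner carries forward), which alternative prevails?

Round 1: H vs E — 2–5, E advances.
Round 2: E vs D — 6–1, E advances.
Round 3: E vs A — 6–1, E advances.
The agenda winner is E.

E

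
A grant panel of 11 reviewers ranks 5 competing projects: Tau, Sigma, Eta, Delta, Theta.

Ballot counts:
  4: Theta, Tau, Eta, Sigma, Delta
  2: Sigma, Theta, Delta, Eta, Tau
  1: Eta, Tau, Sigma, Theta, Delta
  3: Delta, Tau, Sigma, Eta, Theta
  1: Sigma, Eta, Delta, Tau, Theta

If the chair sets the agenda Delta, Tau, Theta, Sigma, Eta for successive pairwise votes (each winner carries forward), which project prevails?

Round 1: Delta vs Tau — 6–5, Delta advances.
Round 2: Delta vs Theta — 4–7, Theta advances.
Round 3: Theta vs Sigma — 4–7, Sigma advances.
Round 4: Sigma vs Eta — 6–5, Sigma advances.
The agenda winner is Sigma.

Sigma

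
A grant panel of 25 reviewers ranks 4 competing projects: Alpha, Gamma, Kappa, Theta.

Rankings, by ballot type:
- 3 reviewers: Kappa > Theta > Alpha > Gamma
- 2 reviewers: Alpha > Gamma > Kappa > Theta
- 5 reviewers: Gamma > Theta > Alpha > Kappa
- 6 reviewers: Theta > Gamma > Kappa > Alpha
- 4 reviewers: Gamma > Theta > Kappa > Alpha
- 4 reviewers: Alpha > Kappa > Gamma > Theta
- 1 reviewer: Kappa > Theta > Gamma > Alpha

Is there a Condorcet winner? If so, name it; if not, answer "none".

Gamma

Check each pair by majority over 25 ballots:
Alpha–Gamma: Gamma 16–9.
Alpha vs Kappa: Kappa, 14–11.
Alpha vs Theta: Theta, 19–6.
Gamma–Kappa: Gamma 17–8.
Gamma–Theta: Gamma 15–10.
Kappa–Theta: Theta 15–10.
Only Gamma has no losses; Gamma is the Condorcet winner.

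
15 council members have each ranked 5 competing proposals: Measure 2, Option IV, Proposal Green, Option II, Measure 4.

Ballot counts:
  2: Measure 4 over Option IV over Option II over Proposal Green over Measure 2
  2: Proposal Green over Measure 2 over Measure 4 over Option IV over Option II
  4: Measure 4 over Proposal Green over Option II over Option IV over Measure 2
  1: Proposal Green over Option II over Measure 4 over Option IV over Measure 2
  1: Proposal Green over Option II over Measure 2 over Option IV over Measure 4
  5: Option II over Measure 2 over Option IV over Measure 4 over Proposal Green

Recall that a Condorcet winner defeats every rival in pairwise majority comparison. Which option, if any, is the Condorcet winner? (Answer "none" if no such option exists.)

none

Pairwise majorities:
Measure 2 vs Option IV: Measure 2 preferred on 2+1+5 = 8 ballots; Measure 2 wins 8–7.
Measure 2 vs Proposal Green: 5 for Measure 2, 10 for Proposal Green — Proposal Green by 10–5.
Measure 2 vs Option II: Option II wins 13–2.
Measure 2 vs Measure 4: 2+1+5 = 8 for Measure 2, 7 for Measure 4 — Measure 2 by 8–7.
Option IV vs Proposal Green: 2+5 = 7 for Option IV, 8 for Proposal Green — Proposal Green by 8–7.
Option IV vs Option II: Option II wins 11–4.
Option IV vs Measure 4: 6 to 9, Measure 4.
Proposal Green vs Option II: 2+4+1+1 = 8 for Proposal Green, 7 for Option II — Proposal Green by 8–7.
Proposal Green vs Measure 4: Measure 4 wins 11–4.
Option II vs Measure 4: Option II is ranked higher on 1+1+5 = 7 ballots, Measure 4 on 8. Measure 4 wins 8–7.
Every option loses at least once (Measure 2 loses to Proposal Green; Option IV loses to Measure 2; Proposal Green loses to Measure 4; Option II loses to Proposal Green; Measure 4 loses to Measure 2). The majority relation contains the cycle Measure 2 > Measure 4 > Proposal Green > Measure 2, so there is no Condorcet winner.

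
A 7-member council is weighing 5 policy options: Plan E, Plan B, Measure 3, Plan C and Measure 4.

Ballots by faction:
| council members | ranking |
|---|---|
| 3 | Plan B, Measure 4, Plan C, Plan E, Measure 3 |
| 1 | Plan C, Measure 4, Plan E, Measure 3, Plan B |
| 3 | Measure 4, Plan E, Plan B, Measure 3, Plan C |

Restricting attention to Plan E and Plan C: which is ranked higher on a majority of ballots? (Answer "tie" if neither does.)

Plan C

Ballots ranking Plan E above Plan C: 3.
Ballots ranking Plan C above Plan E: 7 − 3 = 4.
Plan C wins the head-to-head 4–3.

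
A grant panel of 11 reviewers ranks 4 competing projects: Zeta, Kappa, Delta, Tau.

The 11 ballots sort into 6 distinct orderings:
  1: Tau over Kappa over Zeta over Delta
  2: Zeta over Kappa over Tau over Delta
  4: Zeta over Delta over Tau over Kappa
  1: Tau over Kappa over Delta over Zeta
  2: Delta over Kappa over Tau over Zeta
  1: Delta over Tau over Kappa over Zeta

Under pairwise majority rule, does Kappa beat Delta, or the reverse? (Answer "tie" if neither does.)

Ballots ranking Kappa above Delta: 1 + 2 + 1 = 4.
Ballots ranking Delta above Kappa: 11 − 4 = 7.
Delta wins the head-to-head 7–4.

Delta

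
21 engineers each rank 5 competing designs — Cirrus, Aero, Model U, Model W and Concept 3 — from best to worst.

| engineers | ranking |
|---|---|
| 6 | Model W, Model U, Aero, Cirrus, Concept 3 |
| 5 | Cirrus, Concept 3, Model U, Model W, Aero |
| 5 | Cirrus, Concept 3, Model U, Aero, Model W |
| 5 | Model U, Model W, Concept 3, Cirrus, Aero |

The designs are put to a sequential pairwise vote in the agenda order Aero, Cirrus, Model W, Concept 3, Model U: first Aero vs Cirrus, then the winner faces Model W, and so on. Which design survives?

Round 1: Aero vs Cirrus — 6–15, Cirrus advances.
Round 2: Cirrus vs Model W — 10–11, Model W advances.
Round 3: Model W vs Concept 3 — 11–10, Model W advances.
Round 4: Model W vs Model U — 6–15, Model U advances.
Model U survives the agenda.

Model U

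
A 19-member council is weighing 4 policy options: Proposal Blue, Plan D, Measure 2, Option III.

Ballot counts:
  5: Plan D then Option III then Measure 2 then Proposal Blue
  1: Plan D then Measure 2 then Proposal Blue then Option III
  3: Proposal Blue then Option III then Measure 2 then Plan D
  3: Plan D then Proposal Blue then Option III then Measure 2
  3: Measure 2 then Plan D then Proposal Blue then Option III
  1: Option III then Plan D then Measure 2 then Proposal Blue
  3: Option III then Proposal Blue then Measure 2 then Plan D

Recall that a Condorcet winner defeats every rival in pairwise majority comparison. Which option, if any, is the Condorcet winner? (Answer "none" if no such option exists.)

Head-to-head results (19 council members):
Proposal Blue vs Plan D: 3+3 = 6 for Proposal Blue, 13 for Plan D — Plan D by 13–6.
Proposal Blue vs Measure 2: Proposal Blue is ranked higher on 3+3+3 = 9 ballots, Measure 2 on 10. Measure 2 wins 10–9.
Proposal Blue vs Option III: Proposal Blue is ranked higher on 1+3+3+3 = 10 ballots, Option III on 9. Proposal Blue wins 10–9.
Plan D vs Measure 2: Plan D preferred on 5+1+3+1 = 10 ballots; Plan D wins 10–9.
Plan D vs Option III: 5+1+3+3 = 12 for Plan D, 7 for Option III — Plan D by 12–7.
Measure 2 vs Option III: Measure 2 is ranked higher on 1+3 = 4 ballots, Option III on 15. Option III wins 15–4.
Plan D defeats every rival head-to-head and is the Condorcet winner.

Plan D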